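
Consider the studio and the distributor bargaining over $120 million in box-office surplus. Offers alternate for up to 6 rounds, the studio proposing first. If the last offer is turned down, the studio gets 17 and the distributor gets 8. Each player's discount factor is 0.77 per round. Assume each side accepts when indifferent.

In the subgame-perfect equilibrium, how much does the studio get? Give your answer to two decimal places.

By backward induction:
Round 6 (the distributor proposes): the studio gets 17 if talks fail, so the distributor offers 17 and keeps 103.
Round 5 (the studio proposes): the distributor can get 103 next round, worth 0.77 × 103 = 79.31 now; the studio offers that and keeps 40.69.
Round 4 (the distributor proposes): the studio can get 40.69 next round, worth 0.77 × 40.69 = 31.3313 now; the distributor offers that and keeps 88.6687.
Round 3 (the studio proposes): the distributor can get 88.6687 next round, worth 0.77 × 88.6687 = 68.274899 now. The studio offers 68.274899 and keeps 120 − 68.274899 = 51.725101.
Round 2 (the distributor proposes): the studio can get 51.725101 next round, worth 0.77 × 51.725101 = 39.82832777 now, so the distributor offers 39.82832777, keeping 80.17167223.
Round 1 (the studio proposes): the distributor can get 80.17167223 next round, worth 0.77 × 80.17167223 = 61.7321876171 now, so the studio offers 61.7321876171, keeping 58.2678123829.

58.27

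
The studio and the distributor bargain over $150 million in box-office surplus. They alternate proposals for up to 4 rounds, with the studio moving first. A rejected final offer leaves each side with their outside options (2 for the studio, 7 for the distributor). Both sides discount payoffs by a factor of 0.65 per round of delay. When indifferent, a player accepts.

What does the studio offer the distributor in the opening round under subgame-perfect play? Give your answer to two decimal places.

Round 4 (the distributor proposes): the studio gets 2 if talks fail, so the distributor offers 2 and keeps 148.
Round 3 (the studio proposes): the distributor can get 148 next round, worth 0.65 × 148 = 96.2 now; the studio offers that and keeps 53.8.
Round 2 (the distributor proposes): the studio can get 53.8 next round, worth 0.65 × 53.8 = 34.97 now, so the distributor offers 34.97, keeping 115.03.
Round 1 (the studio proposes): the distributor can get 115.03 next round, worth 0.65 × 115.03 = 74.7695 now. The studio offers 74.7695 and keeps 150 − 74.7695 = 75.2305.

74.77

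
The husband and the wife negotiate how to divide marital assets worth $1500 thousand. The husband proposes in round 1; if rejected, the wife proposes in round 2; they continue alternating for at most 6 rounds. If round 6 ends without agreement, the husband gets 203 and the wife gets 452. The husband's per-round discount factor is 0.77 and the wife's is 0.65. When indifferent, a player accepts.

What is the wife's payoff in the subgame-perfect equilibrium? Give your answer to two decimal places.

Solve by backward induction from round 6.
Round 6 (the wife proposes): the husband gets 203 if talks fail, so the wife offers 203 and keeps 1297.
Round 5 (the husband proposes): the wife can get 1297 next round, worth 0.65 × 1297 = 843.05 now. The husband offers 843.05 and keeps 1500 − 843.05 = 656.95.
Round 4 (the wife proposes): the husband can get 656.95 next round, worth 0.77 × 656.95 = 505.8515 now, so the wife offers 505.8515, keeping 994.1485.
Round 3 (the husband proposes): the wife can get 994.1485 next round, worth 0.65 × 994.1485 = 646.196525 now; the husband offers that and keeps 853.803475.
Round 2 (the wife proposes): the husband can get 853.803475 next round, worth 0.77 × 853.803475 = 657.42867575 now. The wife offers 657.42867575 and keeps 1500 − 657.42867575 = 842.57132425.
Round 1 (the husband proposes): the wife can get 842.57132425 next round, worth 0.65 × 842.57132425 = 547.6713607625 now. The husband offers 547.6713607625 and keeps 1500 − 547.6713607625 = 952.3286392375.

547.67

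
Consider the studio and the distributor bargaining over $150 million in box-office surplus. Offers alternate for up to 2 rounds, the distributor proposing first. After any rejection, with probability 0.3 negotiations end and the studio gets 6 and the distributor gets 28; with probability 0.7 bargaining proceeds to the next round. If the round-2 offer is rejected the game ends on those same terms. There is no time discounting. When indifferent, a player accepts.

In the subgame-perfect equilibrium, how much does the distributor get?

By backward induction:
Round 2 (the studio proposes): the distributor gets 28 if talks fail, so the studio offers 28 and keeps 122.
Round 1 (the distributor proposes): rejecting gives the studio an expected 0.7 × 122 + 0.3 × 6 = 87.2; the distributor offers that and keeps 62.8.

62.8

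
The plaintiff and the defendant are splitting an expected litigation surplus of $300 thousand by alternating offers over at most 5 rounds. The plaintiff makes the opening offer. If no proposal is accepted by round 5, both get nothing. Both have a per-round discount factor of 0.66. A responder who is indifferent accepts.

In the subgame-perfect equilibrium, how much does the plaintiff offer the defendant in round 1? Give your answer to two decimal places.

Solve by backward induction from round 5.
Round 5 (the plaintiff proposes): the defendant will accept anything ≥ 0, so the plaintiff offers 0 and keeps 300.
Round 4 (the defendant proposes): the plaintiff can get 300 next round, worth 0.66 × 300 = 198 now, so the defendant offers 198, keeping 102.
Round 3 (the plaintiff proposes): the defendant can get 102 next round, worth 0.66 × 102 = 67.32 now; the plaintiff offers that and keeps 232.68.
Round 2 (the defendant proposes): the plaintiff can get 232.68 next round, worth 0.66 × 232.68 = 153.5688 now; the defendant offers that and keeps 146.4312.
Round 1 (the plaintiff proposes): the defendant can get 146.4312 next round, worth 0.66 × 146.4312 = 96.644592 now; the plaintiff offers that and keeps 203.355408.

96.64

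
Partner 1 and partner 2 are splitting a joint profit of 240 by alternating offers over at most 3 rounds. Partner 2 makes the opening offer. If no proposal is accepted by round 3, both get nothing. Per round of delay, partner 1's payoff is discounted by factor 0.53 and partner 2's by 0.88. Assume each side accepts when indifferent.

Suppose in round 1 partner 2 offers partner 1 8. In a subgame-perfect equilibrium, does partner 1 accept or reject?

Round 3 (partner 2 proposes): rejection yields 0 for partner 1; partner 2 offers 0 and keeps 240.
Round 2 (partner 1 proposes): partner 2 can get 240 next round, worth 0.88 × 240 = 211.2 now, so partner 1 offers 211.2, keeping 28.8.
So by rejecting in round 1, partner 1 gets 28.8 next round, worth 0.53 × 28.8 = 15.264 now.
Offer 8 < 15.264, so partner 1 rejects.

Reject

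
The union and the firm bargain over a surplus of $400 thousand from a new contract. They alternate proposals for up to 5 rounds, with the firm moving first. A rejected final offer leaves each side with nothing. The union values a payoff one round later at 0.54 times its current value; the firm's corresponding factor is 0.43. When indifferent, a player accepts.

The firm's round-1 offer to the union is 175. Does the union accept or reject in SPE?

Accept

Work out the union's continuation value if the offer is rejected.
Round 5 (the firm proposes): the union will accept anything ≥ 0, so the firm offers 0 and keeps 400.
Round 4 (the union proposes): the firm can get 400 next round, worth 0.43 × 400 = 172 now, so the union offers 172, keeping 228.
Round 3 (the firm proposes): the union can get 228 next round, worth 0.54 × 228 = 123.12 now, so the firm offers 123.12, keeping 276.88.
Round 2 (the union proposes): the firm can get 276.88 next round, worth 0.43 × 276.88 = 119.0584 now. The union offers 119.0584 and keeps 400 − 119.0584 = 280.9416.
So by rejecting in round 1, the union gets 280.9416 next round, worth 0.54 × 280.9416 = 151.708464 now.
Offer 175 ≥ 151.708464, so the union accepts.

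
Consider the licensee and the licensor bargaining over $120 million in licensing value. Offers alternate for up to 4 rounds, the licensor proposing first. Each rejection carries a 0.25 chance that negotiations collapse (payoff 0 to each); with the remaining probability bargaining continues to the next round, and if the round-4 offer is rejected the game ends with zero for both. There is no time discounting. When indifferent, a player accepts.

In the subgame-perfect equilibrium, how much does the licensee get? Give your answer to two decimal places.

73.13

By backward induction:
Round 4 (the licensee proposes): rejection yields 0 for the licensor; the licensee offers 0 and keeps 120.
Round 3 (the licensor proposes): rejecting gives the licensee an expected 0.75 × 120 = 90. The licensor offers 90 and keeps 120 − 90 = 30.
Round 2 (the licensee proposes): rejecting gives the licensor an expected 0.75 × 30 = 22.5; the licensee offers that and keeps 97.5.
Round 1 (the licensor proposes): rejecting gives the licensee an expected 0.75 × 97.5 = 73.125. The licensor offers 73.125 and keeps 120 − 73.125 = 46.875.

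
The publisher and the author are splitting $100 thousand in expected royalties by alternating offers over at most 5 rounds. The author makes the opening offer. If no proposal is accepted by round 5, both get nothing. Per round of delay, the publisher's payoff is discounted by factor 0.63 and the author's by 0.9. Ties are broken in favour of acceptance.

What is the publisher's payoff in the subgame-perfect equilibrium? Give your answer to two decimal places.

Round 5 (the author proposes): the publisher will accept anything ≥ 0, so the author offers 0 and keeps 100.
Round 4 (the publisher proposes): the author can get 100 next round, worth 0.9 × 100 = 90 now, so the publisher offers 90, keeping 10.
Round 3 (the author proposes): the publisher can get 10 next round, worth 0.63 × 10 = 6.3 now. The author offers 6.3 and keeps 100 − 6.3 = 93.7.
Round 2 (the publisher proposes): the author can get 93.7 next round, worth 0.9 × 93.7 = 84.33 now, so the publisher offers 84.33, keeping 15.67.
Round 1 (the author proposes): the publisher can get 15.67 next round, worth 0.63 × 15.67 = 9.8721 now, so the author offers 9.8721, keeping 90.1279.

9.87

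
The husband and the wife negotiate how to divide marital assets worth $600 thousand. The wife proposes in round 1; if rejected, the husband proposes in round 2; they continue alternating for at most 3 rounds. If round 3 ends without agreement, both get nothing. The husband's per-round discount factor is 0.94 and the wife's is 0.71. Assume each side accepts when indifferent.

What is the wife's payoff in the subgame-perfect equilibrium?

Round 3 (the wife proposes): rejection yields 0 for the husband; the wife offers 0 and keeps 600.
Round 2 (the husband proposes): the wife can get 600 next round, worth 0.71 × 600 = 426 now, so the husband offers 426, keeping 174.
Round 1 (the wife proposes): the husband can get 174 next round, worth 0.94 × 174 = 163.56 now, so the wife offers 163.56, keeping 436.44.

436.44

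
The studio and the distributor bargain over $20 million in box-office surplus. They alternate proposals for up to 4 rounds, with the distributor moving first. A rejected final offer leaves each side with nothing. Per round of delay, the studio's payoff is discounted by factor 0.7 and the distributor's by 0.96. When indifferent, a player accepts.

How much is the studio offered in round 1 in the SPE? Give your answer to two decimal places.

By backward induction:
Round 4 (the studio proposes): rejection yields 0 for the distributor; the studio offers 0 and keeps 20.
Round 3 (the distributor proposes): the studio can get 20 next round, worth 0.7 × 20 = 14 now; the distributor offers that and keeps 6.
Round 2 (the studio proposes): the distributor can get 6 next round, worth 0.96 × 6 = 5.76 now. The studio offers 5.76 and keeps 20 − 5.76 = 14.24.
Round 1 (the distributor proposes): the studio can get 14.24 next round, worth 0.7 × 14.24 = 9.968 now. The distributor offers 9.968 and keeps 20 − 9.968 = 10.032.

9.97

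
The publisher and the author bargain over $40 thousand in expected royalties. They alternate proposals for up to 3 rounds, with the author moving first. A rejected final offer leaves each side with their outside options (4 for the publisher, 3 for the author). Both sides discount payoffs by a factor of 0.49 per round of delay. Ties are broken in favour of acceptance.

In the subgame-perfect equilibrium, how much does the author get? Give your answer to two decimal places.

29.04

Work backward from the last round.
Round 3 (the author proposes): the publisher gets 4 if talks fail, so the author offers 4 and keeps 36.
Round 2 (the publisher proposes): the author can get 36 next round, worth 0.49 × 36 = 17.64 now, so the publisher offers 17.64, keeping 22.36.
Round 1 (the author proposes): the publisher can get 22.36 next round, worth 0.49 × 22.36 = 10.9564 now; the author offers that and keeps 29.0436.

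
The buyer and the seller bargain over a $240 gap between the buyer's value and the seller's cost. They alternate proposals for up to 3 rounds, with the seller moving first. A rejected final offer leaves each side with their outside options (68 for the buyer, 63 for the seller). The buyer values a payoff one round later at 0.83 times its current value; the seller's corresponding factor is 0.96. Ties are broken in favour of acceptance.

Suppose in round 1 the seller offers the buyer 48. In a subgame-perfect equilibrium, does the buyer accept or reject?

Round 3 (the seller proposes): the buyer gets 68 if talks fail, so the seller offers 68 and keeps 172.
Round 2 (the buyer proposes): the seller can get 172 next round, worth 0.96 × 172 = 165.12 now, so the buyer offers 165.12, keeping 74.88.
So by rejecting in round 1, the buyer gets 74.88 next round, worth 0.83 × 74.88 = 62.1504 now.
Offer 48 < 62.1504, so the buyer rejects.

Reject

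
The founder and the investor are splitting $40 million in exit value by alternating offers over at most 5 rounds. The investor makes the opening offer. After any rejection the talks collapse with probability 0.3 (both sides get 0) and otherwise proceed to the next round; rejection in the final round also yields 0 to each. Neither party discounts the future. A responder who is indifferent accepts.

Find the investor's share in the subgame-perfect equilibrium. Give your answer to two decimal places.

27.48

Round 5 (the investor proposes): rejection yields 0 for the founder; the investor offers 0 and keeps 40.
Round 4 (the founder proposes): rejecting gives the investor an expected 0.7 × 40 = 28; the founder offers that and keeps 12.
Round 3 (the investor proposes): rejecting gives the founder an expected 0.7 × 12 = 8.4. The investor offers 8.4 and keeps 40 − 8.4 = 31.6.
Round 2 (the founder proposes): rejecting gives the investor an expected 0.7 × 31.6 = 22.12; the founder offers that and keeps 17.88.
Round 1 (the investor proposes): rejecting gives the founder an expected 0.7 × 17.88 = 12.516, so the investor offers 12.516, keeping 27.484.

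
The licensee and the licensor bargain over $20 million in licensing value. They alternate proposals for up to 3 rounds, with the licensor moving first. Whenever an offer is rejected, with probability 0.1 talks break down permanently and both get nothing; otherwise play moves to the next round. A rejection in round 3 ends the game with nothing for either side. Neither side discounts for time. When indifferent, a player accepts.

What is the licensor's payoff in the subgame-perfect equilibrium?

18.2

Round 3 (the licensor proposes): rejection yields 0 for the licensee; the licensor offers 0 and keeps 20.
Round 2 (the licensee proposes): rejecting gives the licensor an expected 0.9 × 20 = 18, so the licensee offers 18, keeping 2.
Round 1 (the licensor proposes): rejecting gives the licensee an expected 0.9 × 2 = 1.8; the licensor offers that and keeps 18.2.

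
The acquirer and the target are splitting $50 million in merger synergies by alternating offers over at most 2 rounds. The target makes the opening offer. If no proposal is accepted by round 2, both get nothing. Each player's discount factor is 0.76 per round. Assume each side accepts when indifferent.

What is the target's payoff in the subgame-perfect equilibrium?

Round 2 (the acquirer proposes): the target will accept anything ≥ 0, so the acquirer offers 0 and keeps 50.
Round 1 (the target proposes): the acquirer can get 50 next round, worth 0.76 × 50 = 38 now. The target offers 38 and keeps 50 − 38 = 12.

12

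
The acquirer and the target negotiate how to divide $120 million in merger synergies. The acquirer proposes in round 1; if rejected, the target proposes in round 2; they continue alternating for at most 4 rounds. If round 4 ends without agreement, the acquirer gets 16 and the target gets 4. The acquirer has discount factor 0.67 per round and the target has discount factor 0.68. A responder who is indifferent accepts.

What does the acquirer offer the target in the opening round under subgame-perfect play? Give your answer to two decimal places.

Solve by backward induction from round 4.
Round 4 (the target proposes): the acquirer gets 16 if talks fail, so the target offers 16 and keeps 104.
Round 3 (the acquirer proposes): the target can get 104 next round, worth 0.68 × 104 = 70.72 now; the acquirer offers that and keeps 49.28.
Round 2 (the target proposes): the acquirer can get 49.28 next round, worth 0.67 × 49.28 = 33.0176 now; the target offers that and keeps 86.9824.
Round 1 (the acquirer proposes): the target can get 86.9824 next round, worth 0.68 × 86.9824 = 59.148032 now; the acquirer offers that and keeps 60.851968.

59.15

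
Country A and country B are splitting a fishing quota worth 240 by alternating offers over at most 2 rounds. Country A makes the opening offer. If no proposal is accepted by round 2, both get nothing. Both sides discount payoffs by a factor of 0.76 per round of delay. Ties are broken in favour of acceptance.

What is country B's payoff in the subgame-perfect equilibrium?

Work backward from the last round.
Round 2 (country B proposes): rejection yields 0 for country A; country B offers 0 and keeps 240.
Round 1 (country A proposes): country B can get 240 next round, worth 0.76 × 240 = 182.4 now. Country A offers 182.4 and keeps 240 − 182.4 = 57.6.

182.4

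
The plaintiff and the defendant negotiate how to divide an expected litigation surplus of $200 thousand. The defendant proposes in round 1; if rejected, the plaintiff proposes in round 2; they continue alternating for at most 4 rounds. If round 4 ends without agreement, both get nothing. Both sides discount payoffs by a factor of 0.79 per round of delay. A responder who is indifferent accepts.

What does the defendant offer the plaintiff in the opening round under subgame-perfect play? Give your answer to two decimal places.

131.79

Round 4 (the plaintiff proposes): rejection yields 0 for the defendant; the plaintiff offers 0 and keeps 200.
Round 3 (the defendant proposes): the plaintiff can get 200 next round, worth 0.79 × 200 = 158 now, so the defendant offers 158, keeping 42.
Round 2 (the plaintiff proposes): the defendant can get 42 next round, worth 0.79 × 42 = 33.18 now; the plaintiff offers that and keeps 166.82.
Round 1 (the defendant proposes): the plaintiff can get 166.82 next round, worth 0.79 × 166.82 = 131.7878 now. The defendant offers 131.7878 and keeps 200 − 131.7878 = 68.2122.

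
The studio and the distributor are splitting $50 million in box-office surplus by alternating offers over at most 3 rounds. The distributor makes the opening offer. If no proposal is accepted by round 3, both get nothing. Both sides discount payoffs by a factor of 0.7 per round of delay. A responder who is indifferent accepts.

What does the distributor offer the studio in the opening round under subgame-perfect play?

Round 3 (the distributor proposes): the studio will accept anything ≥ 0, so the distributor offers 0 and keeps 50.
Round 2 (the studio proposes): the distributor can get 50 next round, worth 0.7 × 50 = 35 now, so the studio offers 35, keeping 15.
Round 1 (the distributor proposes): the studio can get 15 next round, worth 0.7 × 15 = 10.5 now, so the distributor offers 10.5, keeping 39.5.

10.5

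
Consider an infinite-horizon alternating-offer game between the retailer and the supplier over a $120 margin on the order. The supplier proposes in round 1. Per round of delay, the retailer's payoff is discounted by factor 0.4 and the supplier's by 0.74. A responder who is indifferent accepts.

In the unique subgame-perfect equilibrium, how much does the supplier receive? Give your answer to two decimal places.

102.27

In a stationary SPE each proposer offers the other exactly their discounted continuation value.
If the supplier keeps x when proposing and the retailer keeps y when proposing, then x = 120 − 0.4y and y = 120 − 0.74x.
Solving: x = 120(1 − 0.4) / (1 − 0.74·0.4) = 72 / 0.704 ≈ 102.2727.
The retailer gets 120 − 102.2727 ≈ 17.7273.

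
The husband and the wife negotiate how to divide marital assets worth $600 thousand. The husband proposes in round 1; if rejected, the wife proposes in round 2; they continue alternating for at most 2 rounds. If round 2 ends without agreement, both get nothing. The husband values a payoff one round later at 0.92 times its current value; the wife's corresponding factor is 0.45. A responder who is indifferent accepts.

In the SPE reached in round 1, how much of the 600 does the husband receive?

Work backward from the last round.
Round 2 (the wife proposes): rejection yields 0 for the husband; the wife offers 0 and keeps 600.
Round 1 (the husband proposes): the wife can get 600 next round, worth 0.45 × 600 = 270 now. The husband offers 270 and keeps 600 − 270 = 330.

330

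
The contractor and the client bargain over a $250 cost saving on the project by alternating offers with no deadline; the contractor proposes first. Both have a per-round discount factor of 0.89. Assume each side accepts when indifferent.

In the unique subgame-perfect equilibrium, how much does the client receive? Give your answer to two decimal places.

When the contractor proposes, the client accepts any offer worth at least 0.89 times what the client would get by proposing next round; and vice versa.
This gives x = 250 − 0.89y and y = 250 − 0.89x, where x and y are each side's share when it proposes.
Hence (1 − 0.89·0.89)x = 250(1 − 0.89), i.e. 0.2079·x = 27.5.
x ≈ 132.2751; the client's share is 250 − x ≈ 117.7249.

117.72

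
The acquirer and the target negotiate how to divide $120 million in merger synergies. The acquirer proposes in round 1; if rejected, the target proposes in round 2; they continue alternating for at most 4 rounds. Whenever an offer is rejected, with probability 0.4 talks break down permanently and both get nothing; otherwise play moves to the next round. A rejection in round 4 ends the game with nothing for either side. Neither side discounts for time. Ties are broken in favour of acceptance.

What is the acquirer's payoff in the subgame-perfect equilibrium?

65.28

Round 4 (the target proposes): the acquirer will accept anything ≥ 0, so the target offers 0 and keeps 120.
Round 3 (the acquirer proposes): rejecting gives the target an expected 0.6 × 120 = 72, so the acquirer offers 72, keeping 48.
Round 2 (the target proposes): rejecting gives the acquirer an expected 0.6 × 48 = 28.8, so the target offers 28.8, keeping 91.2.
Round 1 (the acquirer proposes): rejecting gives the target an expected 0.6 × 91.2 = 54.72; the acquirer offers that and keeps 65.28.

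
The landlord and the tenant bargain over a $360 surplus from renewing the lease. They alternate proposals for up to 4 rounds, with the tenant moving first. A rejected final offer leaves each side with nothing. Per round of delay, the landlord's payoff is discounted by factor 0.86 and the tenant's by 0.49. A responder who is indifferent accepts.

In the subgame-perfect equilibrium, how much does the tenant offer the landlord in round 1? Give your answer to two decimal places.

288.36

Solve by backward induction from round 4.
Round 4 (the landlord proposes): rejection yields 0 for the tenant; the landlord offers 0 and keeps 360.
Round 3 (the tenant proposes): the landlord can get 360 next round, worth 0.86 × 360 = 309.6 now, so the tenant offers 309.6, keeping 50.4.
Round 2 (the landlord proposes): the tenant can get 50.4 next round, worth 0.49 × 50.4 = 24.696 now. The landlord offers 24.696 and keeps 360 − 24.696 = 335.304.
Round 1 (the tenant proposes): the landlord can get 335.304 next round, worth 0.86 × 335.304 = 288.36144 now; the tenant offers that and keeps 71.63856.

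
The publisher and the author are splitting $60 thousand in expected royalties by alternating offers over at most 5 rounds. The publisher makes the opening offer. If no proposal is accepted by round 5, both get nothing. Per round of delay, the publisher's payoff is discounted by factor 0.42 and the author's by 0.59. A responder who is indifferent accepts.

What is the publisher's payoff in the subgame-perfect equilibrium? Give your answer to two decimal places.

Round 5 (the publisher proposes): the author will accept anything ≥ 0, so the publisher offers 0 and keeps 60.
Round 4 (the author proposes): the publisher can get 60 next round, worth 0.42 × 60 = 25.2 now. The author offers 25.2 and keeps 60 − 25.2 = 34.8.
Round 3 (the publisher proposes): the author can get 34.8 next round, worth 0.59 × 34.8 = 20.532 now, so the publisher offers 20.532, keeping 39.468.
Round 2 (the author proposes): the publisher can get 39.468 next round, worth 0.42 × 39.468 = 16.57656 now, so the author offers 16.57656, keeping 43.42344.
Round 1 (the publisher proposes): the author can get 43.42344 next round, worth 0.59 × 43.42344 = 25.6198296 now; the publisher offers that and keeps 34.3801704.

34.38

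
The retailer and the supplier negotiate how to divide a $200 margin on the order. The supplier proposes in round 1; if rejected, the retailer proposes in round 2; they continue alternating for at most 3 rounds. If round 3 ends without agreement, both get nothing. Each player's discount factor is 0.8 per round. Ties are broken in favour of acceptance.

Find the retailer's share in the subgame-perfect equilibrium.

Round 3 (the supplier proposes): the retailer will accept anything ≥ 0, so the supplier offers 0 and keeps 200.
Round 2 (the retailer proposes): the supplier can get 200 next round, worth 0.8 × 200 = 160 now; the retailer offers that and keeps 40.
Round 1 (the supplier proposes): the retailer can get 40 next round, worth 0.8 × 40 = 32 now; the supplier offers that and keeps 168.

32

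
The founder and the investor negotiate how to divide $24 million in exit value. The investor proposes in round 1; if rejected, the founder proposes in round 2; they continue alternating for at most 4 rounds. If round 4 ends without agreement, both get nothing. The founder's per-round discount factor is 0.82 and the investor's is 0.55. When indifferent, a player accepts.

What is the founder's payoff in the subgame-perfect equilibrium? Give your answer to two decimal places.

17.73

Round 4 (the founder proposes): rejection yields 0 for the investor; the founder offers 0 and keeps 24.
Round 3 (the investor proposes): the founder can get 24 next round, worth 0.82 × 24 = 19.68 now; the investor offers that and keeps 4.32.
Round 2 (the founder proposes): the investor can get 4.32 next round, worth 0.55 × 4.32 = 2.376 now, so the founder offers 2.376, keeping 21.624.
Round 1 (the investor proposes): the founder can get 21.624 next round, worth 0.82 × 21.624 = 17.73168 now, so the investor offers 17.73168, keeping 6.26832.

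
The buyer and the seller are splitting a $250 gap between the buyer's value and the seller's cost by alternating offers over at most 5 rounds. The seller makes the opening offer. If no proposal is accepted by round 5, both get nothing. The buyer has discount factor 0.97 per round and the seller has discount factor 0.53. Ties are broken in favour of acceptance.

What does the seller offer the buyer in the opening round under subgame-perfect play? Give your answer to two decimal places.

Round 5 (the seller proposes): rejection yields 0 for the buyer; the seller offers 0 and keeps 250.
Round 4 (the buyer proposes): the seller can get 250 next round, worth 0.53 × 250 = 132.5 now; the buyer offers that and keeps 117.5.
Round 3 (the seller proposes): the buyer can get 117.5 next round, worth 0.97 × 117.5 = 113.975 now; the seller offers that and keeps 136.025.
Round 2 (the buyer proposes): the seller can get 136.025 next round, worth 0.53 × 136.025 = 72.09325 now. The buyer offers 72.09325 and keeps 250 − 72.09325 = 177.90675.
Round 1 (the seller proposes): the buyer can get 177.90675 next round, worth 0.97 × 177.90675 = 172.5695475 now, so the seller offers 172.5695475, keeping 77.4304525.

172.57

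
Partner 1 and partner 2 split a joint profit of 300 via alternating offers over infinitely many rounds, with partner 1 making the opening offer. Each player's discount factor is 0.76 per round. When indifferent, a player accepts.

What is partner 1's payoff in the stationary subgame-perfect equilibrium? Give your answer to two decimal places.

170.45

Let x be partner 1's share when partner 1 proposes and y be partner 2's share when partner 2 proposes.
Partner 2 accepts iff offered ≥ 0.76·y, so x = 300 − 0.76y. Symmetrically y = 300 − 0.76x.
Substituting: x = 300 − 0.76(300 − 0.76x), giving x(1 − 0.76·0.76) = 300(1 − 0.76).
So x = 300 × 0.24 / 0.4224 ≈ 170.4545, and partner 2 receives 300 − x ≈ 129.5455.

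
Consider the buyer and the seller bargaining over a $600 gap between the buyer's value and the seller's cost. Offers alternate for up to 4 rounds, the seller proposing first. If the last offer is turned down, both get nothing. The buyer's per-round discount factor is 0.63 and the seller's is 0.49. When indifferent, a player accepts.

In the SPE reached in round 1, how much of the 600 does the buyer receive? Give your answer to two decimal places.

Round 4 (the buyer proposes): rejection yields 0 for the seller; the buyer offers 0 and keeps 600.
Round 3 (the seller proposes): the buyer can get 600 next round, worth 0.63 × 600 = 378 now, so the seller offers 378, keeping 222.
Round 2 (the buyer proposes): the seller can get 222 next round, worth 0.49 × 222 = 108.78 now. The buyer offers 108.78 and keeps 600 − 108.78 = 491.22.
Round 1 (the seller proposes): the buyer can get 491.22 next round, worth 0.63 × 491.22 = 309.4686 now; the seller offers that and keeps 290.5314.

309.47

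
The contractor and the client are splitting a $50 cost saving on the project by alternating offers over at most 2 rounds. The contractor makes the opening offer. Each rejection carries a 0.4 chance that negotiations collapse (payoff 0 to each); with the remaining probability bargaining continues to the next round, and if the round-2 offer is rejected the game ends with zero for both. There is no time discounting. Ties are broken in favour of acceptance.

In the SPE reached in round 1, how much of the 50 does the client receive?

By backward induction:
Round 2 (the client proposes): rejection yields 0 for the contractor; the client offers 0 and keeps 50.
Round 1 (the contractor proposes): rejecting gives the client an expected 0.6 × 50 = 30. The contractor offers 30 and keeps 50 − 30 = 20.

30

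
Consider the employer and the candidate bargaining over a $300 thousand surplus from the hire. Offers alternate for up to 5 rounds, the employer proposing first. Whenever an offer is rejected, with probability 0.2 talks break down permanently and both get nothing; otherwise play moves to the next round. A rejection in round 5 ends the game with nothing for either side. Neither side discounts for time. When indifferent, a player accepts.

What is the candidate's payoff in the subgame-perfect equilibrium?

By backward induction:
Round 5 (the employer proposes): the candidate will accept anything ≥ 0, so the employer offers 0 and keeps 300.
Round 4 (the candidate proposes): rejecting gives the employer an expected 0.8 × 300 = 240, so the candidate offers 240, keeping 60.
Round 3 (the employer proposes): rejecting gives the candidate an expected 0.8 × 60 = 48; the employer offers that and keeps 252.
Round 2 (the candidate proposes): rejecting gives the employer an expected 0.8 × 252 = 201.6, so the candidate offers 201.6, keeping 98.4.
Round 1 (the employer proposes): rejecting gives the candidate an expected 0.8 × 98.4 = 78.72. The employer offers 78.72 and keeps 300 − 78.72 = 221.28.

78.72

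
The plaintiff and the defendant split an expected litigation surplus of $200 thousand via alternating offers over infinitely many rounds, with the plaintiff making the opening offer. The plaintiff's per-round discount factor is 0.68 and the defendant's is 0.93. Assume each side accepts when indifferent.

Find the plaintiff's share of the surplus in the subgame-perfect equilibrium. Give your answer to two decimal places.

38.08

Let x be the plaintiff's share when the plaintiff proposes and y be the defendant's share when the defendant proposes.
The defendant accepts iff offered ≥ 0.93·y, so x = 200 − 0.93y. Symmetrically y = 200 − 0.68x.
Substituting: x = 200 − 0.93(200 − 0.68x), giving x(1 − 0.68·0.93) = 200(1 − 0.93).
So x = 200 × 0.07 / 0.3676 ≈ 38.0849, and the defendant receives 200 − x ≈ 161.9151.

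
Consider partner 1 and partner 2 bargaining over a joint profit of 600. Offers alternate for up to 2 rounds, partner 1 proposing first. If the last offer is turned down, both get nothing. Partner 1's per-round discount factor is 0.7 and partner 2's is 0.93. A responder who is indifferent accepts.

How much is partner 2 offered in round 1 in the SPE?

Round 2 (partner 2 proposes): rejection yields 0 for partner 1; partner 2 offers 0 and keeps 600.
Round 1 (partner 1 proposes): partner 2 can get 600 next round, worth 0.93 × 600 = 558 now. Partner 1 offers 558 and keeps 600 − 558 = 42.

558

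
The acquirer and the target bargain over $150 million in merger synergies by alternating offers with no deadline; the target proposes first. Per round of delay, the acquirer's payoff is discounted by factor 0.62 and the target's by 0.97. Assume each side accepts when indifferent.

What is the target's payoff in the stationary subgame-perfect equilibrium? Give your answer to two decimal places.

When the target proposes, the acquirer accepts any offer worth at least 0.62 times what the acquirer would get by proposing next round; and vice versa.
This gives x = 150 − 0.62y and y = 150 − 0.97x, where x and y are each side's share when it proposes.
Hence (1 − 0.62·0.97)x = 150(1 − 0.62), i.e. 0.3986·x = 57.
x ≈ 143.0005; the acquirer's share is 150 − x ≈ 6.9995.

143.00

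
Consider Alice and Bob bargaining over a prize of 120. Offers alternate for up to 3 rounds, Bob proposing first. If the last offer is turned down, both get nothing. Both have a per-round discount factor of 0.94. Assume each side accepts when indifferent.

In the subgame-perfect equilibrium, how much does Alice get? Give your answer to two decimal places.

6.77

Round 3 (Bob proposes): rejection yields 0 for Alice; Bob offers 0 and keeps 120.
Round 2 (Alice proposes): Bob can get 120 next round, worth 0.94 × 120 = 112.8 now. Alice offers 112.8 and keeps 120 − 112.8 = 7.2.
Round 1 (Bob proposes): Alice can get 7.2 next round, worth 0.94 × 7.2 = 6.768 now, so Bob offers 6.768, keeping 113.232.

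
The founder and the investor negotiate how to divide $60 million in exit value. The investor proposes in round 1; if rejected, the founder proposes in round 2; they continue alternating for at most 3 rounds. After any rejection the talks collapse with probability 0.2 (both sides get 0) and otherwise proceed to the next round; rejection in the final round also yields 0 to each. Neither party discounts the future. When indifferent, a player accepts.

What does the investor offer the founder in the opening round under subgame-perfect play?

9.6

By backward induction:
Round 3 (the investor proposes): rejection yields 0 for the founder; the investor offers 0 and keeps 60.
Round 2 (the founder proposes): rejecting gives the investor an expected 0.8 × 60 = 48, so the founder offers 48, keeping 12.
Round 1 (the investor proposes): rejecting gives the founder an expected 0.8 × 12 = 9.6, so the investor offers 9.6, keeping 50.4.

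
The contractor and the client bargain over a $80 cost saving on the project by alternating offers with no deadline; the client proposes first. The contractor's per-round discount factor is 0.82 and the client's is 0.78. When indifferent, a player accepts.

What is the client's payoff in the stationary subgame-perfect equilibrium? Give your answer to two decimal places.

39.96

In a stationary SPE each proposer offers the other exactly their discounted continuation value.
If the client keeps x when proposing and the contractor keeps y when proposing, then x = 80 − 0.82y and y = 80 − 0.78x.
Solving: x = 80(1 − 0.82) / (1 − 0.78·0.82) = 14.4 / 0.3604 ≈ 39.9556.
The contractor gets 80 − 39.9556 ≈ 40.0444.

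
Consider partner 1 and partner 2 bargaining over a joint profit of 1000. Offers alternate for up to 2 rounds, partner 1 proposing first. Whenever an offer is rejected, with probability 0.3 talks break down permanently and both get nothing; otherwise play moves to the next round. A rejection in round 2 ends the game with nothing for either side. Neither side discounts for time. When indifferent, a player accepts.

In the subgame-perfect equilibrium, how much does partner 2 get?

700

Round 2 (partner 2 proposes): rejection yields 0 for partner 1; partner 2 offers 0 and keeps 1000.
Round 1 (partner 1 proposes): rejecting gives partner 2 an expected 0.7 × 1000 = 700, so partner 1 offers 700, keeping 300.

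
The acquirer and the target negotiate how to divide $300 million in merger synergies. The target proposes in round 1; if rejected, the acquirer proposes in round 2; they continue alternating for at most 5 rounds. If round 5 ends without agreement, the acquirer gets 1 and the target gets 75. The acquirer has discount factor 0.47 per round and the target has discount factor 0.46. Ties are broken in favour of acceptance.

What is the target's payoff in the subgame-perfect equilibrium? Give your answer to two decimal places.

207.35

Solve by backward induction from round 5.
Round 5 (the target proposes): the acquirer gets 1 if talks fail, so the target offers 1 and keeps 299.
Round 4 (the acquirer proposes): the target can get 299 next round, worth 0.46 × 299 = 137.54 now, so the acquirer offers 137.54, keeping 162.46.
Round 3 (the target proposes): the acquirer can get 162.46 next round, worth 0.47 × 162.46 = 76.3562 now. The target offers 76.3562 and keeps 300 − 76.3562 = 223.6438.
Round 2 (the acquirer proposes): the target can get 223.6438 next round, worth 0.46 × 223.6438 = 102.876148 now, so the acquirer offers 102.876148, keeping 197.123852.
Round 1 (the target proposes): the acquirer can get 197.123852 next round, worth 0.47 × 197.123852 = 92.64821044 now; the target offers that and keeps 207.35178956.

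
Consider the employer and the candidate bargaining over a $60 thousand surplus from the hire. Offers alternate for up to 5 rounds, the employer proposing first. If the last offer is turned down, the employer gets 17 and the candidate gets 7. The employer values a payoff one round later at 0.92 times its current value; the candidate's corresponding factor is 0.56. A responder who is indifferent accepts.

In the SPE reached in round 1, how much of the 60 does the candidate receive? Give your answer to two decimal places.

5.93

Solve by backward induction from round 5.
Round 5 (the employer proposes): the candidate gets 7 if talks fail, so the employer offers 7 and keeps 53.
Round 4 (the candidate proposes): the employer can get 53 next round, worth 0.92 × 53 = 48.76 now; the candidate offers that and keeps 11.24.
Round 3 (the employer proposes): the candidate can get 11.24 next round, worth 0.56 × 11.24 = 6.2944 now. The employer offers 6.2944 and keeps 60 − 6.2944 = 53.7056.
Round 2 (the candidate proposes): the employer can get 53.7056 next round, worth 0.92 × 53.7056 = 49.409152 now; the candidate offers that and keeps 10.590848.
Round 1 (the employer proposes): the candidate can get 10.590848 next round, worth 0.56 × 10.590848 = 5.93087488 now, so the employer offers 5.93087488, keeping 54.06912512.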